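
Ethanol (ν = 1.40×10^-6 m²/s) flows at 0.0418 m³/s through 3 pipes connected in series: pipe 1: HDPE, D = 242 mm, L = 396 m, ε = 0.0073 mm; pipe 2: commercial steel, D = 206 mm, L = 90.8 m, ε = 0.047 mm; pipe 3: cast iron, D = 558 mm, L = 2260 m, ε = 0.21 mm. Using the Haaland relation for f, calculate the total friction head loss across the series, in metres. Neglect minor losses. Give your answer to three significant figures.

H ≈ 1.86 m

Pipe 1: V = 0.9088 m/s, Re = 1.57×10^5, ε/D = 3.02×10^-5, f = 0.01642, h_1 = f(L/D)V²/2g = 1.131 m
Pipe 2: V = 1.254 m/s, Re = 1.85×10^5, ε/D = 2.28×10^-4, f = 0.01723, h_2 = f(L/D)V²/2g = 0.6090 m
Pipe 3: V = 0.1709 m/s, Re = 6.81×10^4, ε/D = 3.76×10^-4, f = 0.02072, h_3 = f(L/D)V²/2g = 0.1250 m
Series → Q common, losses add: H = Σh = 1.865 m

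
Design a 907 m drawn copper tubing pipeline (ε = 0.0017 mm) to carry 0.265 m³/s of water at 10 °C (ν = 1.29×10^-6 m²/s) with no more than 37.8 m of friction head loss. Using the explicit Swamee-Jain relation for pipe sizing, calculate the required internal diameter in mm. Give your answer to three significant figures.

Swamee-Jain (Type III): D = 0.66·[ε^1.25·(LQ²/(gh_f))^4.75 + ν·Q^9.4·(L/(gh_f))^5.2]^0.04
LQ²/(gh_f) = 0.1718; L/(gh_f) = 2.446
Term 1 = ε^1.25·(…)^4.75 = 1.43×10^-11; Term 2 = ν·Q^9.4·(…)^5.2 = 5.12×10^-10
D = 0.66·(1.43×10^-11 + 5.12×10^-10)^0.04 = 0.2808 m = 281 mm
Check: V = 4.28 m/s, Re = 9.32×10^5, f = 0.01189, h_f = 35.9 m ≈ 37.8 m ✓

D ≈ 281 mm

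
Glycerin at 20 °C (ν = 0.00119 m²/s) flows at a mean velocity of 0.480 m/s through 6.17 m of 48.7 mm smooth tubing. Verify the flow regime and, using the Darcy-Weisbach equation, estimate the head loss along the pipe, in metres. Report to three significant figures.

Re = VD/ν = 0.480·0.04870/0.00119 = 19.6 → laminar (Re < 2300)
f = 64/Re = 3.258
h_f = f(L/D)V²/(2g) = 3.258·(6.17/0.04870)·0.480²/(2·9.81) = 4.847 m

h_f ≈ 4.85 m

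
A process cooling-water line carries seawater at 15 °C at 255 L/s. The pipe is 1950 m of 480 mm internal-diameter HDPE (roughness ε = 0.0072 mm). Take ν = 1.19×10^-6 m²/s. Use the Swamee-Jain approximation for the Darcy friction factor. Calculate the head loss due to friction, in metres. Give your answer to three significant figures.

h_f ≈ 5.37 m

V = 4Q/(πD²) = 4·0.255/(π·0.480²) = 1.409 m/s
Re = VD/ν = 1.409·0.480/1.19×10^-6 = 5.68×10^5 → turbulent
ε/D = 0.0072/480 = 1.50×10^-5
Swamee-Jain: f = 0.01305
h_f = f(L/D)V²/(2g) = 0.01305·(1950/0.480)·1.409²/(2·9.81) = 5.367 m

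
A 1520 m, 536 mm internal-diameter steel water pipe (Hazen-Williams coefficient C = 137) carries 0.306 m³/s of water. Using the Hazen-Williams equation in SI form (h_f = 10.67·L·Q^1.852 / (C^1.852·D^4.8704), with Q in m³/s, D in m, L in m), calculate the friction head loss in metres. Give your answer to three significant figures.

h_f ≈ 4.16 m

h_f = 10.67·1520·0.306^1.852 / (137^1.852·0.536^4.8704) = 4.163 m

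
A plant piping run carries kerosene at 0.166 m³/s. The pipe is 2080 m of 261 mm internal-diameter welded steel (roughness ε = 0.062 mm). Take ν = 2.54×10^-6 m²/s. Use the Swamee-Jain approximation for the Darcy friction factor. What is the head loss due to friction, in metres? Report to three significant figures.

V = 4Q/(πD²) = 4·0.166/(π·0.261²) = 3.103 m/s
Re = VD/ν = 3.103·0.261/2.54×10^-6 = 3.19×10^5 → turbulent
ε/D = 0.062/261 = 2.38×10^-4
Swamee-Jain: f = 0.01650
h_f = f(L/D)V²/(2g) = 0.01650·(2080/0.261)·3.103²/(2·9.81) = 64.52 m

h_f ≈ 64.5 m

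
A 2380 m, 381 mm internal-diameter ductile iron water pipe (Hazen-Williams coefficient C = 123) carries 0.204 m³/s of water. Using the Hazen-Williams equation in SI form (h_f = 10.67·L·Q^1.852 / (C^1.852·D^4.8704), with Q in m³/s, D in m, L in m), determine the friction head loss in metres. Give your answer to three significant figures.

h_f ≈ 19.8 m

h_f = 10.67·2380·0.204^1.852 / (123^1.852·0.381^4.8704) = 19.80 m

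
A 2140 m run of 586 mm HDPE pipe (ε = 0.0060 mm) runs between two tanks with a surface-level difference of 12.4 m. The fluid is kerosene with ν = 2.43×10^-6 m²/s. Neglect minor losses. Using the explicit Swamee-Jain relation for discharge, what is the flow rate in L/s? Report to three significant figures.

Swamee-Jain (Type II): Q = -0.965·√(gD⁵h_f/L)·ln[ε/(3.7D) + √(3.17ν²L/(gD³h_f))]
√(gD⁵h_f/L) = √(9.81·0.586⁵·12.4/2140) = 0.06267
ε/(3.7D) = 2.77×10^-6; √(3.17ν²L/(gD³h_f)) = 4.05×10^-5
Q = -0.965·0.06267·ln(4.322×10^-5) = 0.6078 m³/s
Check: V = 2.25 m/s, Re = 5.43×10^5, f = 0.01307, h_f = 12.4 m ≈ 12.4 m ✓

Q ≈ 608 L/s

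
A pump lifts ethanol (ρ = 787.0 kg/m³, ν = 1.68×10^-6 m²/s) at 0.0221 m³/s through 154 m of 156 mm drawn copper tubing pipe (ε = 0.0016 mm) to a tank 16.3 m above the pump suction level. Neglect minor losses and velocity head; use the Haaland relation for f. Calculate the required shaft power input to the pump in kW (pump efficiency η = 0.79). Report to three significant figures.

P_shaft ≈ 3.78 kW

V = 4Q/(πD²) = 1.156 m/s; Re = 1.07×10^5; ε/D = 1.03×10^-5; f = 0.01760
h_f = f(L/D)V²/2g = 1.184 m
Total head H = z + h_f = 16.3 + 1.184 = 17.48 m
P_hyd = ρgQH = 787.0·9.81·0.0221·17.48 = 2.983 kW
P_shaft = P_hyd/η = 2.983/0.79 = 3.776 kW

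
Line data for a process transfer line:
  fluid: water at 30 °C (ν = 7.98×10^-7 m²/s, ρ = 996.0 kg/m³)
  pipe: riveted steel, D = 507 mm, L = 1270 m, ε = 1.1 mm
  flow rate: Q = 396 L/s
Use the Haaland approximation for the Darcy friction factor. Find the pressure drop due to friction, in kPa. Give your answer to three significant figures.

V = 4Q/(πD²) = 4·0.396/(π·0.507²) = 1.962 m/s
Re = VD/ν = 1.962·0.507/7.98×10^-7 = 1.25×10^6 → turbulent
ε/D = 1.1/507 = 0.00217
Haaland: f = 0.02411
h_f = f(L/D)V²/(2g) = 0.02411·(1270/0.507)·1.962²/(2·9.81) = 11.84 m
Δp = ρg·h_f = 996.0·9.81·11.84 = 115.7 kPa

Δp ≈ 116 kPa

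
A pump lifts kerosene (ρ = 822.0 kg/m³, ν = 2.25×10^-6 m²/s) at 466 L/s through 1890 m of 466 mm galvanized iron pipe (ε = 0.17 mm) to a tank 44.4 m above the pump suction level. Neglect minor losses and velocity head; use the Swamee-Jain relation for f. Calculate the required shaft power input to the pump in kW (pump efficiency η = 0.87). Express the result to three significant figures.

V = 4Q/(πD²) = 2.732 m/s; Re = 5.66×10^5; ε/D = 3.65×10^-4; f = 0.01674
h_f = f(L/D)V²/2g = 25.84 m
Total head H = z + h_f = 44.4 + 25.84 = 70.24 m
P_hyd = ρgQH = 822.0·9.81·0.466·70.24 = 263.9 kW
P_shaft = P_hyd/η = 263.9/0.87 = 303.4 kW

P_shaft ≈ 303 kW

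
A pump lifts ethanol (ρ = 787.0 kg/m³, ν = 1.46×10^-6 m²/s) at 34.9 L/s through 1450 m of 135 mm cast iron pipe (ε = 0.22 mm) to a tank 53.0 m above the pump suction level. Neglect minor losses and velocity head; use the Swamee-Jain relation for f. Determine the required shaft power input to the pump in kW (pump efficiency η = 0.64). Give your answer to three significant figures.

P_shaft ≈ 54.2 kW

V = 4Q/(πD²) = 2.438 m/s; Re = 2.25×10^5; ε/D = 0.00163; f = 0.02327
h_f = f(L/D)V²/2g = 75.74 m
Total head H = z + h_f = 53.0 + 75.74 = 128.7 m
P_hyd = ρgQH = 787.0·9.81·0.0349·128.7 = 34.69 kW
P_shaft = P_hyd/η = 34.69/0.64 = 54.20 kW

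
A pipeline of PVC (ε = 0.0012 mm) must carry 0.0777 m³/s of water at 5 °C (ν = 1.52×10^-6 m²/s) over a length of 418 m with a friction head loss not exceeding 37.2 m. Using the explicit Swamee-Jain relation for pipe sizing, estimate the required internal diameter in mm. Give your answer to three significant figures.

Swamee-Jain (Type III): D = 0.66·[ε^1.25·(LQ²/(gh_f))^4.75 + ν·Q^9.4·(L/(gh_f))^5.2]^0.04
LQ²/(gh_f) = 0.006915; L/(gh_f) = 1.145
Term 1 = ε^1.25·(…)^4.75 = 2.18×10^-18; Term 2 = ν·Q^9.4·(…)^5.2 = 1.14×10^-16
D = 0.66·(2.18×10^-18 + 1.14×10^-16)^0.04 = 0.1521 m = 152 mm
Check: V = 4.27 m/s, Re = 4.28×10^5, f = 0.01358, h_f = 34.8 m ≈ 37.2 m ✓

D ≈ 152 mm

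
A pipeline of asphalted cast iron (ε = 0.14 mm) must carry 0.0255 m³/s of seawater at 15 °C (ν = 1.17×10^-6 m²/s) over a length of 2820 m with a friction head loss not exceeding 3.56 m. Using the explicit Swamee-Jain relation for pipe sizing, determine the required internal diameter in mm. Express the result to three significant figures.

D ≈ 248 mm

Swamee-Jain (Type III): D = 0.66·[ε^1.25·(LQ²/(gh_f))^4.75 + ν·Q^9.4·(L/(gh_f))^5.2]^0.04
LQ²/(gh_f) = 0.05251; L/(gh_f) = 80.75
Term 1 = ε^1.25·(…)^4.75 = 1.27×10^-11; Term 2 = ν·Q^9.4·(…)^5.2 = 1.02×10^-11
D = 0.66·(1.27×10^-11 + 1.02×10^-11)^0.04 = 0.2477 m = 248 mm
Check: V = 0.529 m/s, Re = 1.12×10^5, f = 0.02041, h_f = 3.32 m ≈ 3.56 m ✓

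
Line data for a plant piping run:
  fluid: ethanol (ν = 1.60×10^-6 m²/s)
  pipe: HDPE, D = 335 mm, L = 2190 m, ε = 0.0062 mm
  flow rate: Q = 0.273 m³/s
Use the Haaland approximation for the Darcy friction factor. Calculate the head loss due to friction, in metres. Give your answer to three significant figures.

V = 4Q/(πD²) = 4·0.273/(π·0.335²) = 3.097 m/s
Re = VD/ν = 3.097·0.335/1.60×10^-6 = 6.48×10^5 → turbulent
ε/D = 0.0062/335 = 1.85×10^-5
Haaland: f = 0.01274
h_f = f(L/D)V²/(2g) = 0.01274·(2190/0.335)·3.097²/(2·9.81) = 40.71 m

h_f ≈ 40.7 m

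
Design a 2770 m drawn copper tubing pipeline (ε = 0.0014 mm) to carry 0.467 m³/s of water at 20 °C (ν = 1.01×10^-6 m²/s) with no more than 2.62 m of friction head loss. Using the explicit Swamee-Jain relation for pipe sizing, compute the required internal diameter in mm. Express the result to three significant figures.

Swamee-Jain (Type III): D = 0.66·[ε^1.25·(LQ²/(gh_f))^4.75 + ν·Q^9.4·(L/(gh_f))^5.2]^0.04
LQ²/(gh_f) = 23.50; L/(gh_f) = 107.8
Term 1 = ε^1.25·(…)^4.75 = 0.157; Term 2 = ν·Q^9.4·(…)^5.2 = 29.2
D = 0.66·(0.157 + 29.2)^0.04 = 0.7555 m = 756 mm
Check: V = 1.04 m/s, Re = 7.79×10^5, f = 0.01215, h_f = 2.46 m ≈ 2.62 m ✓

D ≈ 756 mm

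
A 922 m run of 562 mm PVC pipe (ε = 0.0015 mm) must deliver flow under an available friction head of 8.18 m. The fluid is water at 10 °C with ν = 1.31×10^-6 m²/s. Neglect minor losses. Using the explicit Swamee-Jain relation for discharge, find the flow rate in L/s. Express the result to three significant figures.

Swamee-Jain (Type II): Q = -0.965·√(gD⁵h_f/L)·ln[ε/(3.7D) + √(3.17ν²L/(gD³h_f))]
√(gD⁵h_f/L) = √(9.81·0.562⁵·8.18/922) = 0.06985
ε/(3.7D) = 7.21×10^-7; √(3.17ν²L/(gD³h_f)) = 1.88×10^-5
Q = -0.965·0.06985·ln(1.949×10^-5) = 0.7311 m³/s
Check: V = 2.95 m/s, Re = 1.26×10^6, f = 0.01124, h_f = 8.16 m ≈ 8.18 m ✓

Q ≈ 731 L/s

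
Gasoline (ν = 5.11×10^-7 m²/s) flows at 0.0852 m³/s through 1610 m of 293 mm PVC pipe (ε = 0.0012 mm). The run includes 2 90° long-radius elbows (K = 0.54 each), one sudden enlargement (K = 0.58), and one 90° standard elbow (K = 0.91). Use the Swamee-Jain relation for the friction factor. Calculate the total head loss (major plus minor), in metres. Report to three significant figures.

H_L ≈ 5.73 m

V = 4Q/(πD²) = 1.264 m/s; V²/2g = 0.08138 m
Re = 7.25×10^5, ε/D = 4.10×10^-6 → f = 0.01235 (Swamee-Jain)
Major: h_f = f(L/D)·V²/2g = 0.01235·5495·0.08138 = 5.522 m
Minor: ΣK = 2.57; h_m = ΣK·V²/2g = 0.2092 m
Total H_L = 5.522 + 0.2092 = 5.731 m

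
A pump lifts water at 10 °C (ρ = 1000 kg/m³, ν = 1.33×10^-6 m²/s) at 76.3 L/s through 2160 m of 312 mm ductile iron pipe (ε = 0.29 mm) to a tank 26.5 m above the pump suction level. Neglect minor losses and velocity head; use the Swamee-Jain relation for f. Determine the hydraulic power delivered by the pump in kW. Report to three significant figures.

V = 4Q/(πD²) = 0.9980 m/s; Re = 2.34×10^5; ε/D = 9.29×10^-4; f = 0.02071
h_f = f(L/D)V²/2g = 7.279 m
Total head H = z + h_f = 26.5 + 7.279 = 33.78 m
P_hyd = ρgQH = 1000·9.81·0.0763·33.78 = 25.28 kW

P_hyd ≈ 25.3 kW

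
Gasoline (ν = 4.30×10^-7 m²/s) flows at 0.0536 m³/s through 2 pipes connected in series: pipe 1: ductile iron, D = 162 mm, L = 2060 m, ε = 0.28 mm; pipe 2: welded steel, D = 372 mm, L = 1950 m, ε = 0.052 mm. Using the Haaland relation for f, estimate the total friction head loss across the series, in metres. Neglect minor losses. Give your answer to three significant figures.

Pipe 1: V = 2.600 m/s, Re = 9.80×10^5, ε/D = 0.00173, f = 0.02277, h_1 = f(L/D)V²/2g = 99.78 m
Pipe 2: V = 0.4932 m/s, Re = 4.27×10^5, ε/D = 1.40×10^-4, f = 0.01494, h_2 = f(L/D)V²/2g = 0.9708 m
Series → Q common, losses add: H = Σh = 100.7 m

H ≈ 101 m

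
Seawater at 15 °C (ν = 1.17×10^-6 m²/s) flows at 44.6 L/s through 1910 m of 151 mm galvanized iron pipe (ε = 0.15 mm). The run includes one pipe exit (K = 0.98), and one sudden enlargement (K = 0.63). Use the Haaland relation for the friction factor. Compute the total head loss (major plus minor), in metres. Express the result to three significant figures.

H_L ≈ 82.3 m

V = 4Q/(πD²) = 2.491 m/s; V²/2g = 0.3161 m
Re = 3.21×10^5, ε/D = 9.93×10^-4 → f = 0.02044 (Haaland)
Major: h_f = f(L/D)·V²/2g = 0.02044·12649·0.3161 = 81.75 m
Minor: ΣK = 1.61; h_m = ΣK·V²/2g = 0.5090 m
Total H_L = 81.75 + 0.5090 = 82.26 m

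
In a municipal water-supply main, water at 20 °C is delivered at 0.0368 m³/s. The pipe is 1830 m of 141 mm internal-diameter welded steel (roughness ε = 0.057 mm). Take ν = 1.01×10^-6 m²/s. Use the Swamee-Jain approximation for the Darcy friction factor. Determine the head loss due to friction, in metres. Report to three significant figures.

h_f ≈ 64.8 m

V = 4Q/(πD²) = 4·0.0368/(π·0.141²) = 2.357 m/s
Re = VD/ν = 2.357·0.141/1.01×10^-6 = 3.29×10^5 → turbulent
ε/D = 0.057/141 = 4.04×10^-4
Swamee-Jain: f = 0.01763
h_f = f(L/D)V²/(2g) = 0.01763·(1830/0.141)·2.357²/(2·9.81) = 64.77 m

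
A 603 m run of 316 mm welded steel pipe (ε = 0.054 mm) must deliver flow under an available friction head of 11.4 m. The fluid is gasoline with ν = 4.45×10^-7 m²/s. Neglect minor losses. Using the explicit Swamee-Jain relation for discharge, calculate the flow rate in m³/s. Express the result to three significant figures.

Q ≈ 0.228 m³/s

Swamee-Jain (Type II): Q = -0.965·√(gD⁵h_f/L)·ln[ε/(3.7D) + √(3.17ν²L/(gD³h_f))]
√(gD⁵h_f/L) = √(9.81·0.316⁵·11.4/603) = 0.02417
ε/(3.7D) = 4.62×10^-5; √(3.17ν²L/(gD³h_f)) = 1.04×10^-5
Q = -0.965·0.02417·ln(5.654×10^-5) = 0.2282 m³/s
Check: V = 2.91 m/s, Re = 2.07×10^6, f = 0.01393, h_f = 11.5 m ≈ 11.4 m ✓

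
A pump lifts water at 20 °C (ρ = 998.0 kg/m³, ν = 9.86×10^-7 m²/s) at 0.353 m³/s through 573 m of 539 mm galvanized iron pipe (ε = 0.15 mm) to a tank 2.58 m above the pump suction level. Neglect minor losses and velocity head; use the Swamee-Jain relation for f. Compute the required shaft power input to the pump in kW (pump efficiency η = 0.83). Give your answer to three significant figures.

V = 4Q/(πD²) = 1.547 m/s; Re = 8.46×10^5; ε/D = 2.78×10^-4; f = 0.01569
h_f = f(L/D)V²/2g = 2.034 m
Total head H = z + h_f = 2.58 + 2.034 = 4.614 m
P_hyd = ρgQH = 998.0·9.81·0.353·4.614 = 15.95 kW
P_shaft = P_hyd/η = 15.95/0.83 = 19.21 kW

P_shaft ≈ 19.2 kW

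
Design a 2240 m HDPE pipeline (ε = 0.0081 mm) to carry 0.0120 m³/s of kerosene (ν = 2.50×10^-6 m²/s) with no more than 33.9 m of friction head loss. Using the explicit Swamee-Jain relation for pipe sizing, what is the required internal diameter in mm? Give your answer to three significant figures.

D ≈ 111 mm

Swamee-Jain (Type III): D = 0.66·[ε^1.25·(LQ²/(gh_f))^4.75 + ν·Q^9.4·(L/(gh_f))^5.2]^0.04
LQ²/(gh_f) = 9.699×10^-4; L/(gh_f) = 6.736
Term 1 = ε^1.25·(…)^4.75 = 2.10×10^-21; Term 2 = ν·Q^9.4·(…)^5.2 = 4.46×10^-20
D = 0.66·(2.10×10^-21 + 4.46×10^-20)^0.04 = 0.1113 m = 111 mm
Check: V = 1.23 m/s, Re = 5.49×10^4, f = 0.02064, h_f = 32.3 m ≈ 33.9 m ✓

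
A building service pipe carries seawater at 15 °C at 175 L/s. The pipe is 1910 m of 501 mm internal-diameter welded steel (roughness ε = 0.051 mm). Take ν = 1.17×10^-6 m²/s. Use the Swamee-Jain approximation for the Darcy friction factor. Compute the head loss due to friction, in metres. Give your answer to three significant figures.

V = 4Q/(πD²) = 4·0.175/(π·0.501²) = 0.8877 m/s
Re = VD/ν = 0.8877·0.501/1.17×10^-6 = 3.80×10^5 → turbulent
ε/D = 0.051/501 = 1.02×10^-4
Swamee-Jain: f = 0.01498
h_f = f(L/D)V²/(2g) = 0.01498·(1910/0.501)·0.8877²/(2·9.81) = 2.293 m

h_f ≈ 2.29 m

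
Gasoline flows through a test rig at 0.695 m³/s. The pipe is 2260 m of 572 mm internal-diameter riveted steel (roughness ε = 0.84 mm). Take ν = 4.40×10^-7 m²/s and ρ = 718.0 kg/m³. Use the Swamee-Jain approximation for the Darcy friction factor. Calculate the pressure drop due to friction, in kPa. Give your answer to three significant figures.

Δp ≈ 225 kPa

V = 4Q/(πD²) = 4·0.695/(π·0.572²) = 2.705 m/s
Re = VD/ν = 2.705·0.572/4.40×10^-7 = 3.52×10^6 → turbulent
ε/D = 0.84/572 = 0.00147
Swamee-Jain: f = 0.02171
h_f = f(L/D)V²/(2g) = 0.02171·(2260/0.572)·2.705²/(2·9.81) = 31.98 m
Δp = ρg·h_f = 718.0·9.81·31.98 = 225.3 kPa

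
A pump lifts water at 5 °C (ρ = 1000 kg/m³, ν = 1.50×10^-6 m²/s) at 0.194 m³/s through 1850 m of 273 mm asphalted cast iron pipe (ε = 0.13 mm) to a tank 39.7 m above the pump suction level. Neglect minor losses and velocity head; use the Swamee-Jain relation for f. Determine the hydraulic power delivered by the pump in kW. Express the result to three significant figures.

P_hyd ≈ 202 kW

V = 4Q/(πD²) = 3.314 m/s; Re = 6.03×10^5; ε/D = 4.76×10^-4; f = 0.01747
h_f = f(L/D)V²/2g = 66.27 m
Total head H = z + h_f = 39.7 + 66.27 = 106.0 m
P_hyd = ρgQH = 1000·9.81·0.194·106.0 = 201.7 kW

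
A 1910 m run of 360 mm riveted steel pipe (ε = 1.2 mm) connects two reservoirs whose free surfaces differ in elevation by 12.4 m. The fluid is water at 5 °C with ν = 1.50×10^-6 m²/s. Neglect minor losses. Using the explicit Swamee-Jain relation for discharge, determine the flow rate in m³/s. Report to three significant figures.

Swamee-Jain (Type II): Q = -0.965·√(gD⁵h_f/L)·ln[ε/(3.7D) + √(3.17ν²L/(gD³h_f))]
√(gD⁵h_f/L) = √(9.81·0.360⁵·12.4/1910) = 0.01962
ε/(3.7D) = 9.01×10^-4; √(3.17ν²L/(gD³h_f)) = 4.90×10^-5
Q = -0.965·0.01962·ln(9.499×10^-4) = 0.1318 m³/s
Check: V = 1.29 m/s, Re = 3.11×10^5, f = 0.02750, h_f = 12.5 m ≈ 12.4 m ✓

Q ≈ 0.132 m³/s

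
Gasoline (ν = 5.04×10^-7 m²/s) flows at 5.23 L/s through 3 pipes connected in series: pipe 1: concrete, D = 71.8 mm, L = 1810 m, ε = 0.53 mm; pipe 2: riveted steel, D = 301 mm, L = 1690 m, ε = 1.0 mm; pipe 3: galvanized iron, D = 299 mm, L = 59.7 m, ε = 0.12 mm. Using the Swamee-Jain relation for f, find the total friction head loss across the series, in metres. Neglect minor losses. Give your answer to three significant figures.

H ≈ 74.8 m

Pipe 1: V = 1.292 m/s, Re = 1.84×10^5, ε/D = 0.00738, f = 0.03486, h_1 = f(L/D)V²/2g = 74.74 m
Pipe 2: V = 0.07350 m/s, Re = 4.39×10^4, ε/D = 0.00332, f = 0.02987, h_2 = f(L/D)V²/2g = 0.04617 m
Pipe 3: V = 0.07449 m/s, Re = 4.42×10^4, ε/D = 4.01×10^-4, f = 0.02278, h_3 = f(L/D)V²/2g = 0.001286 m
Series → Q common, losses add: H = Σh = 74.79 m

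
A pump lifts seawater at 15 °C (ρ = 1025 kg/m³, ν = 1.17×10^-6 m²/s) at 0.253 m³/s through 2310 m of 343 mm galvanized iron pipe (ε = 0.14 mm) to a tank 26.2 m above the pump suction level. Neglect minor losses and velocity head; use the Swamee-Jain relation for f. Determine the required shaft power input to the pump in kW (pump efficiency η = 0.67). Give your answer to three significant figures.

V = 4Q/(πD²) = 2.738 m/s; Re = 8.03×10^5; ε/D = 4.08×10^-4; f = 0.01678
h_f = f(L/D)V²/2g = 43.19 m
Total head H = z + h_f = 26.2 + 43.19 = 69.39 m
P_hyd = ρgQH = 1025·9.81·0.253·69.39 = 176.5 kW
P_shaft = P_hyd/η = 176.5/0.67 = 263.5 kW

P_shaft ≈ 263 kW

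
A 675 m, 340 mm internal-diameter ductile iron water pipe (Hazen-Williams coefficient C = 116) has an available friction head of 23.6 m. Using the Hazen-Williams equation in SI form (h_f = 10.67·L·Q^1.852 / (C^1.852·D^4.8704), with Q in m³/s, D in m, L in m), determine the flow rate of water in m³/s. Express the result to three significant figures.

Rearranging: Q = [h_f·C^1.852·D^4.8704 / (10.67·L)]^(1/1.852)
Q = [23.6·116^1.852·0.340^4.8704 / (10.67·675)]^0.540 = 0.3096 m³/s

Q ≈ 0.310 m³/s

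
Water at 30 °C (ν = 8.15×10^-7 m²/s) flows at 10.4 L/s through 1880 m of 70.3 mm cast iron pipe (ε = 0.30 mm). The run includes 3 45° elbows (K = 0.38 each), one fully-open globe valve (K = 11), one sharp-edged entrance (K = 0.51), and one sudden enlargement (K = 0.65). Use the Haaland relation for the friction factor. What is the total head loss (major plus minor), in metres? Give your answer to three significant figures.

V = 4Q/(πD²) = 2.679 m/s; V²/2g = 0.3659 m
Re = 2.31×10^5, ε/D = 0.00427 → f = 0.02943 (Haaland)
Major: h_f = f(L/D)·V²/2g = 0.02943·26743·0.3659 = 288.0 m
Minor: ΣK = 13.3; h_m = ΣK·V²/2g = 4.867 m
Total H_L = 288.0 + 4.867 = 292.9 m

H_L ≈ 293 m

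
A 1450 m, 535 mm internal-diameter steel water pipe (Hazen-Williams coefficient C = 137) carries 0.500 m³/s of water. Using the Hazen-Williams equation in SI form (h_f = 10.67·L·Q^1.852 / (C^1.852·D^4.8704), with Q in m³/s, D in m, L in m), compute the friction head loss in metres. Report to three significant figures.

h_f = 10.67·1450·0.500^1.852 / (137^1.852·0.535^4.8704) = 9.950 m

h_f ≈ 9.95 m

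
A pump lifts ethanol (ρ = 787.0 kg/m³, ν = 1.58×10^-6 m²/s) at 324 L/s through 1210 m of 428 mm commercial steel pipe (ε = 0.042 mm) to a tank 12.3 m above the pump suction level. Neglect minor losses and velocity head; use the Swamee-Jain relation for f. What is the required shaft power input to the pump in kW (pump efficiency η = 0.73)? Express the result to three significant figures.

P_shaft ≈ 77.5 kW

V = 4Q/(πD²) = 2.252 m/s; Re = 6.10×10^5; ε/D = 9.81×10^-5; f = 0.01413
h_f = f(L/D)V²/2g = 10.33 m
Total head H = z + h_f = 12.3 + 10.33 = 22.63 m
P_hyd = ρgQH = 787.0·9.81·0.324·22.63 = 56.60 kW
P_shaft = P_hyd/η = 56.60/0.73 = 77.53 kW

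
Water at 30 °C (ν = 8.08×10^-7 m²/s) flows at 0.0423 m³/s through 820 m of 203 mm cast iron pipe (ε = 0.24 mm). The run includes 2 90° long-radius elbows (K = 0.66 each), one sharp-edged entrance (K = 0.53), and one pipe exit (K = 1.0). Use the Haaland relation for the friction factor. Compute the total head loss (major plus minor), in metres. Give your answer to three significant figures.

V = 4Q/(πD²) = 1.307 m/s; V²/2g = 0.08706 m
Re = 3.28×10^5, ε/D = 0.00118 → f = 0.02120 (Haaland)
Major: h_f = f(L/D)·V²/2g = 0.02120·4039·0.08706 = 7.455 m
Minor: ΣK = 2.85; h_m = ΣK·V²/2g = 0.2481 m
Total H_L = 7.455 + 0.2481 = 7.703 m

H_L ≈ 7.70 m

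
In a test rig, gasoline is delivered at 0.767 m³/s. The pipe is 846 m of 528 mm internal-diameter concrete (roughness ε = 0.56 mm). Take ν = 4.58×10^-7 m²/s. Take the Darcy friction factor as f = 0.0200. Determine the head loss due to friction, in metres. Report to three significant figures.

V = 4Q/(πD²) = 4·0.767/(π·0.528²) = 3.503 m/s
h_f = f(L/D)V²/(2g) = 0.02000·(846/0.528)·3.503²/(2·9.81) = 20.04 m

h_f ≈ 20.0 m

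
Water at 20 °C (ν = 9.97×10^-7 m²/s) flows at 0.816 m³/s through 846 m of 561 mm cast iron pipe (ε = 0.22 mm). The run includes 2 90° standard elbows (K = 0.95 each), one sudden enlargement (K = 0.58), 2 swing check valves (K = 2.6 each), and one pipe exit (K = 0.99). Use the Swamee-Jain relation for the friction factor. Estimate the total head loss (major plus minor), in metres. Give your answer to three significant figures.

V = 4Q/(πD²) = 3.301 m/s; V²/2g = 0.5555 m
Re = 1.86×10^6, ε/D = 3.92×10^-4 → f = 0.01623 (Swamee-Jain)
Major: h_f = f(L/D)·V²/2g = 0.01623·1508·0.5555 = 13.60 m
Minor: ΣK = 8.67; h_m = ΣK·V²/2g = 4.816 m
Total H_L = 13.60 + 4.816 = 18.41 m

H_L ≈ 18.4 m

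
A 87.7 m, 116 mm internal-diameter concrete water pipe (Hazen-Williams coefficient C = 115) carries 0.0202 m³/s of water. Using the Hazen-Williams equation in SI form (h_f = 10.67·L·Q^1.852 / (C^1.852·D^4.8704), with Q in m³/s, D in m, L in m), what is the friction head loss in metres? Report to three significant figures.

h_f = 10.67·87.7·0.0202^1.852 / (115^1.852·0.116^4.8704) = 3.739 m

h_f ≈ 3.74 m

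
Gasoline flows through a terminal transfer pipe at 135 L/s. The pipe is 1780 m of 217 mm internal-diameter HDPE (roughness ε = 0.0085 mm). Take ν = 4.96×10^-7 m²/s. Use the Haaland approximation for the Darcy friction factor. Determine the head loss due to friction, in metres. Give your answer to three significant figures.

V = 4Q/(πD²) = 4·0.135/(π·0.217²) = 3.650 m/s
Re = VD/ν = 3.650·0.217/4.96×10^-7 = 1.60×10^6 → turbulent
ε/D = 0.0085/217 = 3.92×10^-5
Haaland: f = 0.01170
h_f = f(L/D)V²/(2g) = 0.01170·(1780/0.217)·3.650²/(2·9.81) = 65.20 m

h_f ≈ 65.2 m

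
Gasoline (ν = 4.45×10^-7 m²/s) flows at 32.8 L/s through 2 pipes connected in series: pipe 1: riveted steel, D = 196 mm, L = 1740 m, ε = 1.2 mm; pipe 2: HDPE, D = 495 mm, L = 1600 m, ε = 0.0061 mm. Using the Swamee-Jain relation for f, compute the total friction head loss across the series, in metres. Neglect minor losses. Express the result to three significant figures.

H ≈ 17.5 m

Pipe 1: V = 1.087 m/s, Re = 4.79×10^5, ε/D = 0.00612, f = 0.03259, h_1 = f(L/D)V²/2g = 17.43 m
Pipe 2: V = 0.1704 m/s, Re = 1.90×10^5, ε/D = 1.23×10^-5, f = 0.01580, h_2 = f(L/D)V²/2g = 0.07564 m
Series → Q common, losses add: H = Σh = 17.50 m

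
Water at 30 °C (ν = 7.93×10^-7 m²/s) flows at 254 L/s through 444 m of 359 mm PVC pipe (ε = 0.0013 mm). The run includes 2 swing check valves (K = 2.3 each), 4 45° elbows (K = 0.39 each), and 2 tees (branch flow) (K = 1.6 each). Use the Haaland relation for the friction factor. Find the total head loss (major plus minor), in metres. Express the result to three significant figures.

H_L ≈ 7.53 m

V = 4Q/(πD²) = 2.509 m/s; V²/2g = 0.3209 m
Re = 1.14×10^6, ε/D = 3.62×10^-6 → f = 0.01141 (Haaland)
Major: h_f = f(L/D)·V²/2g = 0.01141·1237·0.3209 = 4.528 m
Minor: ΣK = 9.36; h_m = ΣK·V²/2g = 3.004 m
Total H_L = 4.528 + 3.004 = 7.532 m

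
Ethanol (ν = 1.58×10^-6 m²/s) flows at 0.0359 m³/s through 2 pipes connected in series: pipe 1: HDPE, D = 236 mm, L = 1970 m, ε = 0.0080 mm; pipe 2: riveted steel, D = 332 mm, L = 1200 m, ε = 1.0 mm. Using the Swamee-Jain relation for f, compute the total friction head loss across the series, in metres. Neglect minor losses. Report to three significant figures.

H ≈ 5.86 m

Pipe 1: V = 0.8207 m/s, Re = 1.23×10^5, ε/D = 3.39×10^-5, f = 0.01736, h_1 = f(L/D)V²/2g = 4.974 m
Pipe 2: V = 0.4147 m/s, Re = 8.71×10^4, ε/D = 0.00301, f = 0.02793, h_2 = f(L/D)V²/2g = 0.8850 m
Series → Q common, losses add: H = Σh = 5.859 m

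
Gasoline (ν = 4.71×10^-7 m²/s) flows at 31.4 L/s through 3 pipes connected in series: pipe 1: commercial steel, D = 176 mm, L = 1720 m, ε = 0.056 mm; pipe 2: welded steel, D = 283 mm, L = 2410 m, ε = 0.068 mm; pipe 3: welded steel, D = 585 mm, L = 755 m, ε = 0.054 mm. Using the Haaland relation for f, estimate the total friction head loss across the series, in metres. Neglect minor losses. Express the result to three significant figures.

Pipe 1: V = 1.291 m/s, Re = 4.82×10^5, ε/D = 3.18×10^-4, f = 0.01634, h_1 = f(L/D)V²/2g = 13.55 m
Pipe 2: V = 0.4992 m/s, Re = 3.00×10^5, ε/D = 2.40×10^-4, f = 0.01637, h_2 = f(L/D)V²/2g = 1.771 m
Pipe 3: V = 0.1168 m/s, Re = 1.45×10^5, ε/D = 9.23×10^-5, f = 0.01703, h_3 = f(L/D)V²/2g = 0.01529 m
Series → Q common, losses add: H = Σh = 15.34 m

H ≈ 15.3 m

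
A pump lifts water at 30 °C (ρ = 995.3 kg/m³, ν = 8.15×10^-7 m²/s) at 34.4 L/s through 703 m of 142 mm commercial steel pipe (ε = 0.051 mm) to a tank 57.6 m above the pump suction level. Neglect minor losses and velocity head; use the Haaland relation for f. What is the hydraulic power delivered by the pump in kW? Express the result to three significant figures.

P_hyd ≈ 26.1 kW

V = 4Q/(πD²) = 2.172 m/s; Re = 3.78×10^5; ε/D = 3.59×10^-4; f = 0.01691
h_f = f(L/D)V²/2g = 20.13 m
Total head H = z + h_f = 57.6 + 20.13 = 77.73 m
P_hyd = ρgQH = 995.3·9.81·0.0344·77.73 = 26.11 kW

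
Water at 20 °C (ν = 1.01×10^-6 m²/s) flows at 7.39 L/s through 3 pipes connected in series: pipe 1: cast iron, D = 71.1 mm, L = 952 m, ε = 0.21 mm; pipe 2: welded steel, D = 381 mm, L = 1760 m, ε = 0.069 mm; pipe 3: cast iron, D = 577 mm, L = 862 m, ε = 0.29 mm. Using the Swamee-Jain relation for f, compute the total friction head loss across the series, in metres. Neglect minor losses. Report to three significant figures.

H ≈ 64.6 m

Pipe 1: V = 1.861 m/s, Re = 1.31×10^5, ε/D = 0.00295, f = 0.02729, h_1 = f(L/D)V²/2g = 64.53 m
Pipe 2: V = 0.06482 m/s, Re = 2.45×10^4, ε/D = 1.81×10^-4, f = 0.02506, h_2 = f(L/D)V²/2g = 0.02479 m
Pipe 3: V = 0.02826 m/s, Re = 1.61×10^4, ε/D = 5.03×10^-4, f = 0.02835, h_3 = f(L/D)V²/2g = 0.001724 m
Series → Q common, losses add: H = Σh = 64.55 m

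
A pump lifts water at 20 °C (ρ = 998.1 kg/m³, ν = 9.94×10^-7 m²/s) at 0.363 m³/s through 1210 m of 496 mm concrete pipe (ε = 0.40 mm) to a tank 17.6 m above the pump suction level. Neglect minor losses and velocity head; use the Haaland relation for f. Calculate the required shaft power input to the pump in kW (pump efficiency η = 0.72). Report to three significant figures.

V = 4Q/(πD²) = 1.879 m/s; Re = 9.37×10^5; ε/D = 8.06×10^-4; f = 0.01902
h_f = f(L/D)V²/2g = 8.345 m
Total head H = z + h_f = 17.6 + 8.345 = 25.94 m
P_hyd = ρgQH = 998.1·9.81·0.363·25.94 = 92.21 kW
P_shaft = P_hyd/η = 92.21/0.72 = 128.1 kW

P_shaft ≈ 128 kW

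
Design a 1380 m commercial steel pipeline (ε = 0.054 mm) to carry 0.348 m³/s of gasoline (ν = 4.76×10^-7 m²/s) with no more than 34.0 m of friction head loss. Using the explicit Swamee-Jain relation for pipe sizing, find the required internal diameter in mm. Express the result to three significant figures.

Swamee-Jain (Type III): D = 0.66·[ε^1.25·(LQ²/(gh_f))^4.75 + ν·Q^9.4·(L/(gh_f))^5.2]^0.04
LQ²/(gh_f) = 0.5011; L/(gh_f) = 4.137
Term 1 = ε^1.25·(…)^4.75 = 1.74×10^-7; Term 2 = ν·Q^9.4·(…)^5.2 = 3.76×10^-8
D = 0.66·(1.74×10^-7 + 3.76×10^-8)^0.04 = 0.3569 m = 357 mm
Check: V = 3.48 m/s, Re = 2.61×10^6, f = 0.01354, h_f = 32.3 m ≈ 34.0 m ✓

D ≈ 357 mm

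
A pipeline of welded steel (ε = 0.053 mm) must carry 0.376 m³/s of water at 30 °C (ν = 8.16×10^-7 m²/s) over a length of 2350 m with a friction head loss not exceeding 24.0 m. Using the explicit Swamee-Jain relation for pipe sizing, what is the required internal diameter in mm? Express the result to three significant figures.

Swamee-Jain (Type III): D = 0.66·[ε^1.25·(LQ²/(gh_f))^4.75 + ν·Q^9.4·(L/(gh_f))^5.2]^0.04
LQ²/(gh_f) = 1.411; L/(gh_f) = 9.981
Term 1 = ε^1.25·(…)^4.75 = 2.32×10^-5; Term 2 = ν·Q^9.4·(…)^5.2 = 1.30×10^-5
D = 0.66·(2.32×10^-5 + 1.30×10^-5)^0.04 = 0.4384 m = 438 mm
Check: V = 2.49 m/s, Re = 1.34×10^6, f = 0.01353, h_f = 22.9 m ≈ 24.0 m ✓

D ≈ 438 mm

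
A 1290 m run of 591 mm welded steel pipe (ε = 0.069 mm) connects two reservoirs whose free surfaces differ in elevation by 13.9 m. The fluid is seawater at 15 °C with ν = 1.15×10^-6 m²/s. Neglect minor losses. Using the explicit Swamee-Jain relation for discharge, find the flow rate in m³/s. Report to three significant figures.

Swamee-Jain (Type II): Q = -0.965·√(gD⁵h_f/L)·ln[ε/(3.7D) + √(3.17ν²L/(gD³h_f))]
√(gD⁵h_f/L) = √(9.81·0.591⁵·13.9/1290) = 0.08730
ε/(3.7D) = 3.16×10^-5; √(3.17ν²L/(gD³h_f)) = 1.39×10^-5
Q = -0.965·0.08730·ln(4.542×10^-5) = 0.8424 m³/s
Check: V = 3.07 m/s, Re = 1.58×10^6, f = 0.01333, h_f = 14.0 m ≈ 13.9 m ✓

Q ≈ 0.842 m³/s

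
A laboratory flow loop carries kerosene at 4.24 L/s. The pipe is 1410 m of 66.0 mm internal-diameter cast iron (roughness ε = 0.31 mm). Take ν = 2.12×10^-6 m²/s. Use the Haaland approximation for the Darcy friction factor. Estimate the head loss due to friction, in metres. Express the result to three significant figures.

h_f ≈ 53.6 m

V = 4Q/(πD²) = 4·0.00424/(π·0.0660²) = 1.239 m/s
Re = VD/ν = 1.239·0.0660/2.12×10^-6 = 3.86×10^4 → turbulent
ε/D = 0.31/66.0 = 0.00470
Haaland: f = 0.03205
h_f = f(L/D)V²/(2g) = 0.03205·(1410/0.0660)·1.239²/(2·9.81) = 53.60 m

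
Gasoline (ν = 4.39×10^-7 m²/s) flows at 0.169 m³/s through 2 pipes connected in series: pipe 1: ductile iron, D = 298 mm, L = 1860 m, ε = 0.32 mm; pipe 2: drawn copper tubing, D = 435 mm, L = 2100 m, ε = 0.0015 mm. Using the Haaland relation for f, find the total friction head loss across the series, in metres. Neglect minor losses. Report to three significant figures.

Pipe 1: V = 2.423 m/s, Re = 1.64×10^6, ε/D = 0.00107, f = 0.02018, h_1 = f(L/D)V²/2g = 37.68 m
Pipe 2: V = 1.137 m/s, Re = 1.13×10^6, ε/D = 3.45×10^-6, f = 0.01142, h_2 = f(L/D)V²/2g = 3.633 m
Series → Q common, losses add: H = Σh = 41.32 m

H ≈ 41.3 m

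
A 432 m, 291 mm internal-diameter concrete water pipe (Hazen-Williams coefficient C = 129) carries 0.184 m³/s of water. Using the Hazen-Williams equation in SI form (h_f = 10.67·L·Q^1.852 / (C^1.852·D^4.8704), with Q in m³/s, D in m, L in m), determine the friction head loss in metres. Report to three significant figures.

h_f ≈ 10.1 m

h_f = 10.67·432·0.184^1.852 / (129^1.852·0.291^4.8704) = 10.10 m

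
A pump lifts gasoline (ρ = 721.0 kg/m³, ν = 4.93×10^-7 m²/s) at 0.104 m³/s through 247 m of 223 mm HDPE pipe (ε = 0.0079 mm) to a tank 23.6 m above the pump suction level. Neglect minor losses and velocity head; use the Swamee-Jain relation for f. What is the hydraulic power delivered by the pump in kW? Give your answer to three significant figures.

P_hyd ≈ 20.9 kW

V = 4Q/(πD²) = 2.663 m/s; Re = 1.20×10^6; ε/D = 3.54×10^-5; f = 0.01213
h_f = f(L/D)V²/2g = 4.857 m
Total head H = z + h_f = 23.6 + 4.857 = 28.46 m
P_hyd = ρgQH = 721.0·9.81·0.104·28.46 = 20.93 kW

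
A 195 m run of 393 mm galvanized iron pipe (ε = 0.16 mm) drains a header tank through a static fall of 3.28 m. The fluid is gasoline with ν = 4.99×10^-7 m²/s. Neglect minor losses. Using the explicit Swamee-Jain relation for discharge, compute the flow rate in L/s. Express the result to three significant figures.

Swamee-Jain (Type II): Q = -0.965·√(gD⁵h_f/L)·ln[ε/(3.7D) + √(3.17ν²L/(gD³h_f))]
√(gD⁵h_f/L) = √(9.81·0.393⁵·3.28/195) = 0.03933
ε/(3.7D) = 1.10×10^-4; √(3.17ν²L/(gD³h_f)) = 8.88×10^-6
Q = -0.965·0.03933·ln(1.189×10^-4) = 0.3430 m³/s
Check: V = 2.83 m/s, Re = 2.23×10^6, f = 0.01630, h_f = 3.30 m ≈ 3.28 m ✓

Q ≈ 343 L/s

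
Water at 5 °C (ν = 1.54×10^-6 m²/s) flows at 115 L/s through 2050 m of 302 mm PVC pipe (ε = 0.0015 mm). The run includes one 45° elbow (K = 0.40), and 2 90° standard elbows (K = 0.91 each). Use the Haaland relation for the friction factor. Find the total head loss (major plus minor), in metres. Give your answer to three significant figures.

H_L ≈ 13.0 m

V = 4Q/(πD²) = 1.605 m/s; V²/2g = 0.1314 m
Re = 3.15×10^5, ε/D = 4.97×10^-6 → f = 0.01425 (Haaland)
Major: h_f = f(L/D)·V²/2g = 0.01425·6788·0.1314 = 12.71 m
Minor: ΣK = 2.22; h_m = ΣK·V²/2g = 0.2916 m
Total H_L = 12.71 + 0.2916 = 13.00 m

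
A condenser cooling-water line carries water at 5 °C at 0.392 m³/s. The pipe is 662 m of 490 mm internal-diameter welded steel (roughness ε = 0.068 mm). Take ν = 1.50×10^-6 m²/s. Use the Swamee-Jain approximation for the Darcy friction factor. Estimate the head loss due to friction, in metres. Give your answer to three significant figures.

V = 4Q/(πD²) = 4·0.392/(π·0.490²) = 2.079 m/s
Re = VD/ν = 2.079·0.490/1.50×10^-6 = 6.79×10^5 → turbulent
ε/D = 0.068/490 = 1.39×10^-4
Swamee-Jain: f = 0.01448
h_f = f(L/D)V²/(2g) = 0.01448·(662/0.490)·2.079²/(2·9.81) = 4.308 m

h_f ≈ 4.31 m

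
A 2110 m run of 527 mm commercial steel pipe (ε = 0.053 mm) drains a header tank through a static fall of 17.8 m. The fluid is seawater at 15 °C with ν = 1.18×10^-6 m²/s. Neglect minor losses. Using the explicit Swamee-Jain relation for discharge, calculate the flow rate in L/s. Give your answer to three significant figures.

Q ≈ 559 L/s

Swamee-Jain (Type II): Q = -0.965·√(gD⁵h_f/L)·ln[ε/(3.7D) + √(3.17ν²L/(gD³h_f))]
√(gD⁵h_f/L) = √(9.81·0.527⁵·17.8/2110) = 0.05800
ε/(3.7D) = 2.72×10^-5; √(3.17ν²L/(gD³h_f)) = 1.91×10^-5
Q = -0.965·0.05800·ln(4.627×10^-5) = 0.5586 m³/s
Check: V = 2.56 m/s, Re = 1.14×10^6, f = 0.01337, h_f = 17.9 m ≈ 17.8 m ✓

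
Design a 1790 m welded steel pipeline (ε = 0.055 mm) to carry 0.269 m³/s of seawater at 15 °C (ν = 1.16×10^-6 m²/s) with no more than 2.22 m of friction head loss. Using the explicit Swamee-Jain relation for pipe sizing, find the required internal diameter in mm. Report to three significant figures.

D ≈ 593 mm

Swamee-Jain (Type III): D = 0.66·[ε^1.25·(LQ²/(gh_f))^4.75 + ν·Q^9.4·(L/(gh_f))^5.2]^0.04
LQ²/(gh_f) = 5.948; L/(gh_f) = 82.19
Term 1 = ε^1.25·(…)^4.75 = 0.0226; Term 2 = ν·Q^9.4·(…)^5.2 = 0.0458
D = 0.66·(0.0226 + 0.0458)^0.04 = 0.5929 m = 593 mm
Check: V = 0.974 m/s, Re = 4.98×10^5, f = 0.01439, h_f = 2.10 m ≈ 2.22 m ✓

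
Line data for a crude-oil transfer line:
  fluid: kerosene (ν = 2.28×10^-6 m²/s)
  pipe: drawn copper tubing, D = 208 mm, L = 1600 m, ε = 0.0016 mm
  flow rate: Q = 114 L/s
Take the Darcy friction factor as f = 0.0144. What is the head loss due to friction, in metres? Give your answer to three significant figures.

V = 4Q/(πD²) = 4·0.114/(π·0.208²) = 3.355 m/s
h_f = f(L/D)V²/(2g) = 0.01440·(1600/0.208)·3.355²/(2·9.81) = 63.55 m

h_f ≈ 63.5 m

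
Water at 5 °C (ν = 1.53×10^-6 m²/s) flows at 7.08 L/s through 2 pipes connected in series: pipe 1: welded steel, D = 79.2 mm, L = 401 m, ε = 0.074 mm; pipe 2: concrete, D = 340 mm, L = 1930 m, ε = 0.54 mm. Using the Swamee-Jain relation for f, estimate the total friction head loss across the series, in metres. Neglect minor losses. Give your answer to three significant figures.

Pipe 1: V = 1.437 m/s, Re = 7.44×10^4, ε/D = 9.34×10^-4, f = 0.02281, h_1 = f(L/D)V²/2g = 12.16 m
Pipe 2: V = 0.07798 m/s, Re = 1.73×10^4, ε/D = 0.00159, f = 0.03007, h_2 = f(L/D)V²/2g = 0.05291 m
Series → Q common, losses add: H = Σh = 12.21 m

H ≈ 12.2 m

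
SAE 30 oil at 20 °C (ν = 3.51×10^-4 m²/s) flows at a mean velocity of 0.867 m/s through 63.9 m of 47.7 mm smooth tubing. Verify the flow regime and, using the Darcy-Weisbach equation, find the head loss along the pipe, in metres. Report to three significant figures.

h_f ≈ 27.9 m

Re = VD/ν = 0.867·0.04770/3.51×10^-4 = 118 → laminar (Re < 2300)
f = 64/Re = 0.5432
h_f = f(L/D)V²/(2g) = 0.5432·(63.9/0.04770)·0.867²/(2·9.81) = 27.88 m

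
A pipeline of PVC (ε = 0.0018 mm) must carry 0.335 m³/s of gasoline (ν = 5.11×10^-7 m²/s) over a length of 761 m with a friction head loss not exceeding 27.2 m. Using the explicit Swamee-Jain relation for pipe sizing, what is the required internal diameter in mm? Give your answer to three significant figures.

Swamee-Jain (Type III): D = 0.66·[ε^1.25·(LQ²/(gh_f))^4.75 + ν·Q^9.4·(L/(gh_f))^5.2]^0.04
LQ²/(gh_f) = 0.3201; L/(gh_f) = 2.852
Term 1 = ε^1.25·(…)^4.75 = 2.94×10^-10; Term 2 = ν·Q^9.4·(…)^5.2 = 4.08×10^-9
D = 0.66·(2.94×10^-10 + 4.08×10^-9)^0.04 = 0.3056 m = 306 mm
Check: V = 4.57 m/s, Re = 2.73×10^6, f = 0.01014, h_f = 26.8 m ≈ 27.2 m ✓

D ≈ 306 mm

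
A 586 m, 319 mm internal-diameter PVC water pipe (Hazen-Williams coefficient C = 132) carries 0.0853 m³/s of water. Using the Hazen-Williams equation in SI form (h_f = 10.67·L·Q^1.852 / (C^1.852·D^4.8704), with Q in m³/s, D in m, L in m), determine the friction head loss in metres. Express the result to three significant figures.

h_f = 10.67·586·0.0853^1.852 / (132^1.852·0.319^4.8704) = 2.021 m

h_f ≈ 2.02 m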